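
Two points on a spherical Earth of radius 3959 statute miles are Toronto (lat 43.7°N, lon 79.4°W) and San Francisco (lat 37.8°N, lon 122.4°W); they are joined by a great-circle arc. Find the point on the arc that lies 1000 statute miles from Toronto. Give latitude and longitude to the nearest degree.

The haversine formula gives a central angle δ ≈ 0.571 rad (32.7°) between the endpoints. The total great-circle distance is δ·R ≈ 0.571 × 3959 ≈ 2261 mi, so the target fraction is f = 1000/2261 ≈ 0.442.
Interpolate at f ≈ 0.442 with slerp weights a = sin((1−f)δ)/sin δ ≈ 0.579, b = sin(fδ)/sin δ ≈ 0.462.
p = a·p₁ + b·p₂ ≈ (-0.119, -0.720, 0.684); φ = arcsin(p_z) ≈ 43.13°, λ = atan2(p_y, p_x) ≈ -99.36°.

≈ lat 43°N, lon 99°W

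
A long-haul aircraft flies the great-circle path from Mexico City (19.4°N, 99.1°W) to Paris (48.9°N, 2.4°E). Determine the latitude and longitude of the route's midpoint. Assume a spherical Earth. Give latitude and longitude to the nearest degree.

≈ (46°N, 61°W)

The haversine formula gives a central angle δ ≈ 1.444 rad (82.7°) between the endpoints.
Interpolate at f = 1/2 with slerp weights a = sin((1−f)δ)/sin δ ≈ 0.666, b = sin(fδ)/sin δ ≈ 0.666.
p = a·p₁ + b·p₂ ≈ (0.338, -0.602, 0.723); φ = arcsin(p_z) ≈ 46.33°, λ = atan2(p_y, p_x) ≈ -60.68°.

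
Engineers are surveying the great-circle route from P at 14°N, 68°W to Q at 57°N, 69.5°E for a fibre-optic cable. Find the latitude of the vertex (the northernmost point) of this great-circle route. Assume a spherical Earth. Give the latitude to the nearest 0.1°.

The great circle lies in the plane with unit normal n̂ = (p₁ × p₂)/|p₁ × p₂|.
Here n̂_z ≈ +0.363; the vertex latitude is φ_max = arccos|n̂_z| ≈ 68.7°.

≈ 68.7°N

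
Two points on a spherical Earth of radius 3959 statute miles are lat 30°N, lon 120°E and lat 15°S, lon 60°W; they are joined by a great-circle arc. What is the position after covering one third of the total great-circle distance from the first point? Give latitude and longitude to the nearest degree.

Convert each endpoint to a unit vector on the sphere (x = cos φ cos λ, y = cos φ sin λ, z = sin φ).
The central angle between the endpoints is δ = arccos(p₁·p₂) ≈ 2.880 rad (165.0°).
Interpolate at f = 1/3 with slerp weights a = sin((1−f)δ)/sin δ ≈ 3.631, b = sin(fδ)/sin δ ≈ 3.165.
p = a·p₁ + b·p₂ ≈ (-0.044, 0.075, 0.996); φ = arcsin(p_z) ≈ 85.00°, λ = atan2(p_y, p_x) ≈ 120.00°.

≈ lat 85°N, lon 120°E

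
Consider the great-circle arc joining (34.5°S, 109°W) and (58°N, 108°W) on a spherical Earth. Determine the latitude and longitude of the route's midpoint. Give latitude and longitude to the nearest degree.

≈ (12°N, 109°W)

Write both endpoints as unit vectors p₁, p₂ with components (cos φ cos λ, cos φ sin λ, sin φ).
The central angle between the endpoints is δ = arccos(p₁·p₂) ≈ 1.614 rad (92.5°).
Interpolate at f = 1/2 with slerp weights a = sin((1−f)δ)/sin δ ≈ 0.723, b = sin(fδ)/sin δ ≈ 0.723.
p = a·p₁ + b·p₂ ≈ (-0.312, -0.928, 0.204); φ = arcsin(p_z) ≈ 11.75°, λ = atan2(p_y, p_x) ≈ -108.61°.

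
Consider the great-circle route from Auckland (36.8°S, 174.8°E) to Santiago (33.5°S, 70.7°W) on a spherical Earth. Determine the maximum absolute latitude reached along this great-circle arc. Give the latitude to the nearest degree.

≈ 53°S

The great circle lies in the plane with unit normal n̂ = (p₁ × p₂)/|p₁ × p₂|.
Here n̂_z ≈ +0.608; the vertex latitude is φ_max = arccos|n̂_z| ≈ 52.5°.
Check via Clairaut: cos φ_max = |cos φ₁| · sin C = cos(36.8°)·sin(130.5°) ≈ 0.608, again giving ≈ 52.5°.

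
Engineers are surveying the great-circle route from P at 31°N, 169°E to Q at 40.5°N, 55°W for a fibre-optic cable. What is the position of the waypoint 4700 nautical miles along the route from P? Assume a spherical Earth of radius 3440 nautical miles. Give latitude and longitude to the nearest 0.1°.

≈ 54.6°N, 75.2°W

The haversine formula gives a central angle δ ≈ 1.706 rad (97.7°) between the endpoints. The total great-circle distance is δ·R ≈ 1.706 × 3440 ≈ 5867 nmi, so the target fraction is f = 4700/5867 ≈ 0.801.
Interpolate at f ≈ 0.801 with slerp weights a = sin((1−f)δ)/sin δ ≈ 0.336, b = sin(fδ)/sin δ ≈ 0.988.
p = a·p₁ + b·p₂ ≈ (0.148, -0.561, 0.815); φ = arcsin(p_z) ≈ 54.56°, λ = atan2(p_y, p_x) ≈ -75.18°.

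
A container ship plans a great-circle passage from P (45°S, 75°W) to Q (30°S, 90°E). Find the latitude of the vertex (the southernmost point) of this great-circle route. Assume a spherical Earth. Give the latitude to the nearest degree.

The great circle lies in the plane with unit normal n̂ = (p₁ × p₂)/|p₁ × p₂|.
Here n̂_z ≈ +0.163; the vertex latitude is φ_max = arccos|n̂_z| ≈ 80.6°.

≈ 81°S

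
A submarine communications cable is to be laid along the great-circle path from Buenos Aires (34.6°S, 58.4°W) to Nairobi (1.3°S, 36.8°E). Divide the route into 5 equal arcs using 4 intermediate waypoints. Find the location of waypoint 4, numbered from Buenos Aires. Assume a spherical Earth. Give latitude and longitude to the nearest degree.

The haversine formula gives a central angle δ ≈ 1.633 rad (93.5°) between the endpoints.
Interpolate at f = 4/5 with slerp weights a = sin((1−f)δ)/sin δ ≈ 0.321, b = sin(fδ)/sin δ ≈ 0.967.
p = a·p₁ + b·p₂ ≈ (0.913, 0.354, -0.204); φ = arcsin(p_z) ≈ -11.80°, λ = atan2(p_y, p_x) ≈ 21.19°.

≈ (12°S, 21°E)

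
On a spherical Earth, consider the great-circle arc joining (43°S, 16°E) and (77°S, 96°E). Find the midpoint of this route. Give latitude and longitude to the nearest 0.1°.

≈ (64.2°S, 32.0°E)

Convert each endpoint to a unit vector on the sphere (x = cos φ cos λ, y = cos φ sin λ, z = sin φ).
The central angle between the endpoints is δ = arccos(p₁·p₂) ≈ 0.805 rad (46.1°).
Interpolate at f = 1/2 with slerp weights a = sin((1−f)δ)/sin δ ≈ 0.543, b = sin(fδ)/sin δ ≈ 0.543.
p = a·p₁ + b·p₂ ≈ (0.369, 0.231, -0.900); φ = arcsin(p_z) ≈ -64.17°, λ = atan2(p_y, p_x) ≈ 32.04°.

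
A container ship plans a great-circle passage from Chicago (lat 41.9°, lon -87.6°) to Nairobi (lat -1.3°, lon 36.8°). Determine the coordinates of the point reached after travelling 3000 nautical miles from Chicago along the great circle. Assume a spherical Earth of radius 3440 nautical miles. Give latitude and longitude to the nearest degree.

Convert each endpoint to a unit vector on the sphere (x = cos φ cos λ, y = cos φ sin λ, z = sin φ).
The central angle between the endpoints is δ = arccos(p₁·p₂) ≈ 2.021 rad (115.8°). The total great-circle distance is δ·R ≈ 2.021 × 3440 ≈ 6954 nmi, so the target fraction is f = 3000/6954 ≈ 0.431.
Interpolate at f ≈ 0.431 with slerp weights a = sin((1−f)δ)/sin δ ≈ 1.014, b = sin(fδ)/sin δ ≈ 0.851.
p = a·p₁ + b·p₂ ≈ (0.713, -0.244, 0.658); φ = arcsin(p_z) ≈ 41.12°, λ = atan2(p_y, p_x) ≈ -18.94°.

≈ lat 41°, lon -19°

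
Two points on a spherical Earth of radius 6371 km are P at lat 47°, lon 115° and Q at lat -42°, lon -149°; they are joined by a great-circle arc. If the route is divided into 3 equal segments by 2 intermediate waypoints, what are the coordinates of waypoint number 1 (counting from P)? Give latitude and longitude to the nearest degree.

≈ lat 20°, lon 153°

Write both endpoints as unit vectors p₁, p₂ with components (cos φ cos λ, cos φ sin λ, sin φ).
The central angle between the endpoints is δ = arccos(p₁·p₂) ≈ 2.144 rad (122.8°).
Interpolate at f = 1/3 with slerp weights a = sin((1−f)δ)/sin δ ≈ 1.178, b = sin(fδ)/sin δ ≈ 0.780.
p = a·p₁ + b·p₂ ≈ (-0.837, 0.430, 0.340); φ = arcsin(p_z) ≈ 19.87°, λ = atan2(p_y, p_x) ≈ 152.81°.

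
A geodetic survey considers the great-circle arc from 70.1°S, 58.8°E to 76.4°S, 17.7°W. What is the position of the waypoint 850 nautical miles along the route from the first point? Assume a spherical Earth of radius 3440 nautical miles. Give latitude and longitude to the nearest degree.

≈ 77°S, 13°E

Write both endpoints as unit vectors p₁, p₂ with components (cos φ cos λ, cos φ sin λ, sin φ).
The central angle between the endpoints is δ = arccos(p₁·p₂) ≈ 0.369 rad (21.2°). The total great-circle distance is δ·R ≈ 0.369 × 3440 ≈ 1270 nmi, so the target fraction is f = 850/1270 ≈ 0.669.
Interpolate at f ≈ 0.669 with slerp weights a = sin((1−f)δ)/sin δ ≈ 0.338, b = sin(fδ)/sin δ ≈ 0.678.
p = a·p₁ + b·p₂ ≈ (0.211, 0.050, -0.976); φ = arcsin(p_z) ≈ -77.46°, λ = atan2(p_y, p_x) ≈ 13.27°.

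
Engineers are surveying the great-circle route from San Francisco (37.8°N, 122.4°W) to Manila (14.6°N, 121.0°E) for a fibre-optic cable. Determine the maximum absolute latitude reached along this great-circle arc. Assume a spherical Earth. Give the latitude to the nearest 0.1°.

The great circle lies in the plane with unit normal n̂ = (p₁ × p₂)/|p₁ × p₂|.
Here n̂_z ≈ -0.696; the vertex latitude is φ_max = arccos|n̂_z| ≈ 45.9°.

≈ 45.9°N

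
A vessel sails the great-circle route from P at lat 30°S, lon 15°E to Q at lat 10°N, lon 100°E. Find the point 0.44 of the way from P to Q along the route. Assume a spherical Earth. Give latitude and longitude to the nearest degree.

From cos δ = sin φ₁ sin φ₂ + cos φ₁ cos φ₂ cos Δλ, the central angle is δ ≈ 1.583 rad (90.7°).
Interpolate at f = 0.44 with slerp weights a = sin((1−f)δ)/sin δ ≈ 0.775, b = sin(fδ)/sin δ ≈ 0.642.
p = a·p₁ + b·p₂ ≈ (0.539, 0.796, -0.276); φ = arcsin(p_z) ≈ -16.03°, λ = atan2(p_y, p_x) ≈ 55.92°.

≈ lat 16°S, lon 56°E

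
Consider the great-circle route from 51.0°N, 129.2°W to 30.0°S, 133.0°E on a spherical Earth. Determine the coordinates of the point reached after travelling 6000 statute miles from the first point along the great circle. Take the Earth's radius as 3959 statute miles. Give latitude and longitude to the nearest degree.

The haversine formula gives a central angle δ ≈ 2.052 rad (117.6°) between the endpoints. The total great-circle distance is δ·R ≈ 2.052 × 3959 ≈ 8122 mi, so the target fraction is f = 6000/8122 ≈ 0.739.
Interpolate at f ≈ 0.739 with slerp weights a = sin((1−f)δ)/sin δ ≈ 0.576, b = sin(fδ)/sin δ ≈ 1.126.
p = a·p₁ + b·p₂ ≈ (-0.894, 0.432, -0.115); φ = arcsin(p_z) ≈ -6.62°, λ = atan2(p_y, p_x) ≈ 154.20°.

≈ 7°S, 154°E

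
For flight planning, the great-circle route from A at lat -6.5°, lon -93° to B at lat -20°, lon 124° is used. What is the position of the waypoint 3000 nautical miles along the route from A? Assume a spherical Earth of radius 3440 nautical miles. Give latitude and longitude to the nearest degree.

Write both endpoints as unit vectors p₁, p₂ with components (cos φ cos λ, cos φ sin λ, sin φ).
The central angle between the endpoints is δ = arccos(p₁·p₂) ≈ 2.356 rad (135.0°). The total great-circle distance is δ·R ≈ 2.356 × 3440 ≈ 8104 nmi, so the target fraction is f = 3000/8104 ≈ 0.370.
Interpolate at f ≈ 0.370 with slerp weights a = sin((1−f)δ)/sin δ ≈ 1.409, b = sin(fδ)/sin δ ≈ 1.083.
p = a·p₁ + b·p₂ ≈ (-0.642, -0.554, -0.530); φ = arcsin(p_z) ≈ -31.99°, λ = atan2(p_y, p_x) ≈ -139.20°.

≈ lat -32°, lon -139°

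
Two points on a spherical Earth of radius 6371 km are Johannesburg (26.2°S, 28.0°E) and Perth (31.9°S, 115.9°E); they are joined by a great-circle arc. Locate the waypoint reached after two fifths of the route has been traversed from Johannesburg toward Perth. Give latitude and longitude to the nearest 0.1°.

Convert each endpoint to a unit vector on the sphere (x = cos φ cos λ, y = cos φ sin λ, z = sin φ).
The central angle between the endpoints is δ = arccos(p₁·p₂) ≈ 1.307 rad (74.9°).
Interpolate at f = 2/5 with slerp weights a = sin((1−f)δ)/sin δ ≈ 0.731, b = sin(fδ)/sin δ ≈ 0.517.
p = a·p₁ + b·p₂ ≈ (0.388, 0.703, -0.596); φ = arcsin(p_z) ≈ -36.60°, λ = atan2(p_y, p_x) ≈ 61.12°.

≈ 36.6°S, 61.1°E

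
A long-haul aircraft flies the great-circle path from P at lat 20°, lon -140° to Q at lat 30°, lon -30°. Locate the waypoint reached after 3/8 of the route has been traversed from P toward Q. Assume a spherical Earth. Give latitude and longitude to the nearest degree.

Convert each endpoint to a unit vector on the sphere (x = cos φ cos λ, y = cos φ sin λ, z = sin φ).
The central angle between the endpoints is δ = arccos(p₁·p₂) ≈ 1.678 rad (96.2°).
Interpolate at f = 3/8 with slerp weights a = sin((1−f)δ)/sin δ ≈ 0.872, b = sin(fδ)/sin δ ≈ 0.592.
p = a·p₁ + b·p₂ ≈ (-0.184, -0.783, 0.594); φ = arcsin(p_z) ≈ 36.46°, λ = atan2(p_y, p_x) ≈ -103.20°.

≈ lat 36°, lon -103°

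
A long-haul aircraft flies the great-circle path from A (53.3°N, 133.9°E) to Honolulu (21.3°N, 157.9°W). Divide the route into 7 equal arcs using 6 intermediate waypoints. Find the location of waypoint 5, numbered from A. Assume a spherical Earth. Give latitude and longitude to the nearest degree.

≈ (34°N, 171°W)

Write both endpoints as unit vectors p₁, p₂ with components (cos φ cos λ, cos φ sin λ, sin φ).
The central angle between the endpoints is δ = arccos(p₁·p₂) ≈ 1.049 rad (60.1°).
Interpolate at f = 5/7 with slerp weights a = sin((1−f)δ)/sin δ ≈ 0.341, b = sin(fδ)/sin δ ≈ 0.786.
p = a·p₁ + b·p₂ ≈ (-0.819, -0.129, 0.559); φ = arcsin(p_z) ≈ 33.95°, λ = atan2(p_y, p_x) ≈ -171.07°.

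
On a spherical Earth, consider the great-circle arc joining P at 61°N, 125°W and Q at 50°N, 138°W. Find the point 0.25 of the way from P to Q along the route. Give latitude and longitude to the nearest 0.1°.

≈ 58.4°N, 129.0°W

From cos δ = sin φ₁ sin φ₂ + cos φ₁ cos φ₂ cos Δλ, the central angle is δ ≈ 0.230 rad (13.2°).
Interpolate at f = 0.25 with slerp weights a = sin((1−f)δ)/sin δ ≈ 0.753, b = sin(fδ)/sin δ ≈ 0.252.
p = a·p₁ + b·p₂ ≈ (-0.330, -0.407, 0.852); φ = arcsin(p_z) ≈ 58.39°, λ = atan2(p_y, p_x) ≈ -128.99°.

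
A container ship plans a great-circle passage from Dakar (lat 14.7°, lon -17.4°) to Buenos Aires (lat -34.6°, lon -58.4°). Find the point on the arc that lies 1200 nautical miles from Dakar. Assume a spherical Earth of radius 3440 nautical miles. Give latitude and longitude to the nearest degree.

≈ lat -1°, lon -29°

Convert each endpoint to a unit vector on the sphere (x = cos φ cos λ, y = cos φ sin λ, z = sin φ).
The central angle between the endpoints is δ = arccos(p₁·p₂) ≈ 1.096 rad (62.8°). The total great-circle distance is δ·R ≈ 1.096 × 3440 ≈ 3772 nmi, so the target fraction is f = 1200/3772 ≈ 0.318.
Interpolate at f ≈ 0.318 with slerp weights a = sin((1−f)δ)/sin δ ≈ 0.764, b = sin(fδ)/sin δ ≈ 0.384.
p = a·p₁ + b·p₂ ≈ (0.871, -0.490, -0.024); φ = arcsin(p_z) ≈ -1.39°, λ = atan2(p_y, p_x) ≈ -29.38°.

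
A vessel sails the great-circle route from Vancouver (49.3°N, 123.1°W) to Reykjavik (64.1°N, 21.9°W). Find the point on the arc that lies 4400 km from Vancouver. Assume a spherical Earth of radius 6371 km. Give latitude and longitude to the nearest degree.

Write both endpoints as unit vectors p₁, p₂ with components (cos φ cos λ, cos φ sin λ, sin φ).
The central angle between the endpoints is δ = arccos(p₁·p₂) ≈ 0.894 rad (51.2°). The total great-circle distance is δ·R ≈ 0.894 × 6371 ≈ 5693 km, so the target fraction is f = 4400/5693 ≈ 0.773.
Interpolate at f ≈ 0.773 with slerp weights a = sin((1−f)δ)/sin δ ≈ 0.259, b = sin(fδ)/sin δ ≈ 0.817.
p = a·p₁ + b·p₂ ≈ (0.239, -0.274, 0.931); φ = arcsin(p_z) ≈ 68.65°, λ = atan2(p_y, p_x) ≈ -48.92°.

≈ 69°N, 49°W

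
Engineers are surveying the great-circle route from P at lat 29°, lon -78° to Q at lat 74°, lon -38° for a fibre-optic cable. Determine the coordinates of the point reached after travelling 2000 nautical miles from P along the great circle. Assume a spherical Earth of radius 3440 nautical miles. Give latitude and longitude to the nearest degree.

≈ lat 61°, lon -63°

Write both endpoints as unit vectors p₁, p₂ with components (cos φ cos λ, cos φ sin λ, sin φ).
The central angle between the endpoints is δ = arccos(p₁·p₂) ≈ 0.862 rad (49.4°). The total great-circle distance is δ·R ≈ 0.862 × 3440 ≈ 2966 nmi, so the target fraction is f = 2000/2966 ≈ 0.674.
Interpolate at f ≈ 0.674 with slerp weights a = sin((1−f)δ)/sin δ ≈ 0.365, b = sin(fδ)/sin δ ≈ 0.723.
p = a·p₁ + b·p₂ ≈ (0.223, -0.435, 0.872); φ = arcsin(p_z) ≈ 60.72°, λ = atan2(p_y, p_x) ≈ -62.81°.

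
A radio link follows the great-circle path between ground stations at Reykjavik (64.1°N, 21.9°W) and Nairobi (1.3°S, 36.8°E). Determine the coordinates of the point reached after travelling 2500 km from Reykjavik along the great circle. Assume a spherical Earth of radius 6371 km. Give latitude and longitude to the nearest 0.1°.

≈ 48.6°N, 8.4°E

Convert each endpoint to a unit vector on the sphere (x = cos φ cos λ, y = cos φ sin λ, z = sin φ).
The central angle between the endpoints is δ = arccos(p₁·p₂) ≈ 1.363 rad (78.1°). The total great-circle distance is δ·R ≈ 1.363 × 6371 ≈ 8683 km, so the target fraction is f = 2500/8683 ≈ 0.288.
Interpolate at f ≈ 0.288 with slerp weights a = sin((1−f)δ)/sin δ ≈ 0.843, b = sin(fδ)/sin δ ≈ 0.391.
p = a·p₁ + b·p₂ ≈ (0.655, 0.097, 0.750); φ = arcsin(p_z) ≈ 48.57°, λ = atan2(p_y, p_x) ≈ 8.40°.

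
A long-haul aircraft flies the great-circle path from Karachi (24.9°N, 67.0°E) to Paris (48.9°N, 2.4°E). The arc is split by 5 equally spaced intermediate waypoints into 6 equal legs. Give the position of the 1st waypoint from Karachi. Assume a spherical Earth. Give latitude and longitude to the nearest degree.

The haversine formula gives a central angle δ ≈ 0.961 rad (55.0°) between the endpoints.
Interpolate at f = 1/6 with slerp weights a = sin((1−f)δ)/sin δ ≈ 0.876, b = sin(fδ)/sin δ ≈ 0.195.
p = a·p₁ + b·p₂ ≈ (0.438, 0.737, 0.515); φ = arcsin(p_z) ≈ 31.02°, λ = atan2(p_y, p_x) ≈ 59.25°.

≈ 31°N, 59°E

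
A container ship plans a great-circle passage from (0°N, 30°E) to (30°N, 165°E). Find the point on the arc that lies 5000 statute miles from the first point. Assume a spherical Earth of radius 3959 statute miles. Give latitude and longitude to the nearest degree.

Convert each endpoint to a unit vector on the sphere (x = cos φ cos λ, y = cos φ sin λ, z = sin φ).
The central angle between the endpoints is δ = arccos(p₁·p₂) ≈ 2.230 rad (127.8°). The total great-circle distance is δ·R ≈ 2.230 × 3959 ≈ 8828 mi, so the target fraction is f = 5000/8828 ≈ 0.566.
Interpolate at f ≈ 0.566 with slerp weights a = sin((1−f)δ)/sin δ ≈ 1.041, b = sin(fδ)/sin δ ≈ 1.205.
p = a·p₁ + b·p₂ ≈ (-0.107, 0.791, 0.603); φ = arcsin(p_z) ≈ 37.07°, λ = atan2(p_y, p_x) ≈ 97.68°.

≈ (37°N, 98°E)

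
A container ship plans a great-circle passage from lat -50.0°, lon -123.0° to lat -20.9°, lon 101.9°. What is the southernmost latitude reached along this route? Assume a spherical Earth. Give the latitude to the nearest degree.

≈ -65°

The great circle lies in the plane with unit normal n̂ = (p₁ × p₂)/|p₁ × p₂|.
Here n̂_z ≈ -0.429; the vertex latitude is φ_max = arccos|n̂_z| ≈ 64.6°.
Check via Clairaut: cos φ_max = |cos φ₁| · sin C = cos(50.0°)·sin(138.1°) ≈ 0.429, again giving ≈ 64.6°.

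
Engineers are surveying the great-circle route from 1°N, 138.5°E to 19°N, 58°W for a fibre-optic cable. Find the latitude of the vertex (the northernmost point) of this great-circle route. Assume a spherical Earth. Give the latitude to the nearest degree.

The great circle lies in the plane with unit normal n̂ = (p₁ × p₂)/|p₁ × p₂|.
Here n̂_z ≈ +0.618; the vertex latitude is φ_max = arccos|n̂_z| ≈ 51.8°.
Check via Clairaut: cos φ_max = |cos φ₁| · sin C = cos(1.0°)·sin(38.2°) ≈ 0.618, again giving ≈ 51.8°.

≈ 52°N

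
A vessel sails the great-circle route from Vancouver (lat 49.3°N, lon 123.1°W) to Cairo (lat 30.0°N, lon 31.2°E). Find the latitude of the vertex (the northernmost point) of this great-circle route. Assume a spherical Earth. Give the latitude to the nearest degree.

≈ 76°N

The great circle lies in the plane with unit normal n̂ = (p₁ × p₂)/|p₁ × p₂|.
Here n̂_z ≈ +0.247; the vertex latitude is φ_max = arccos|n̂_z| ≈ 75.7°.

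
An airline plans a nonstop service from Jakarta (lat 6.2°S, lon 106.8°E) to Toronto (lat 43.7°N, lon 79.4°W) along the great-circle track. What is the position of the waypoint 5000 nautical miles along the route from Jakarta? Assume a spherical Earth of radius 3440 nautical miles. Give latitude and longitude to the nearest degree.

The haversine formula gives a central angle δ ≈ 2.480 rad (142.1°) between the endpoints. The total great-circle distance is δ·R ≈ 2.480 × 3440 ≈ 8532 nmi, so the target fraction is f = 5000/8532 ≈ 0.586.
Interpolate at f ≈ 0.586 with slerp weights a = sin((1−f)δ)/sin δ ≈ 1.393, b = sin(fδ)/sin δ ≈ 1.617.
p = a·p₁ + b·p₂ ≈ (-0.185, 0.177, 0.967); φ = arcsin(p_z) ≈ 75.17°, λ = atan2(p_y, p_x) ≈ 136.34°.

≈ lat 75°N, lon 136°E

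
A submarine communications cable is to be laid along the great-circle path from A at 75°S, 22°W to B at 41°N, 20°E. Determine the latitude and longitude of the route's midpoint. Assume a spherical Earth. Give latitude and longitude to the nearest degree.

≈ 18°S, 10°E

Write both endpoints as unit vectors p₁, p₂ with components (cos φ cos λ, cos φ sin λ, sin φ).
The central angle between the endpoints is δ = arccos(p₁·p₂) ≈ 2.081 rad (119.2°).
Interpolate at f = 1/2 with slerp weights a = sin((1−f)δ)/sin δ ≈ 0.989, b = sin(fδ)/sin δ ≈ 0.989.
p = a·p₁ + b·p₂ ≈ (0.938, 0.159, -0.306); φ = arcsin(p_z) ≈ -17.84°, λ = atan2(p_y, p_x) ≈ 9.64°.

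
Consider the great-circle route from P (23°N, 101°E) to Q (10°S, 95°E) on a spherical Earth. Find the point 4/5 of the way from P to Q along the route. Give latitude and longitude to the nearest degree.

Convert each endpoint to a unit vector on the sphere (x = cos φ cos λ, y = cos φ sin λ, z = sin φ).
The central angle between the endpoints is δ = arccos(p₁·p₂) ≈ 0.585 rad (33.5°).
Interpolate at f = 4/5 with slerp weights a = sin((1−f)δ)/sin δ ≈ 0.211, b = sin(fδ)/sin δ ≈ 0.817.
p = a·p₁ + b·p₂ ≈ (-0.107, 0.992, -0.059); φ = arcsin(p_z) ≈ -3.40°, λ = atan2(p_y, p_x) ≈ 96.17°.

≈ (3°S, 96°E)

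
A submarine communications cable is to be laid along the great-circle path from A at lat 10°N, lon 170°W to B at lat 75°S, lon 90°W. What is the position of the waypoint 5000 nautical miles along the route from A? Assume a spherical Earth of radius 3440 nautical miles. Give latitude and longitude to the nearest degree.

From cos δ = sin φ₁ sin φ₂ + cos φ₁ cos φ₂ cos Δλ, the central angle is δ ≈ 1.695 rad (97.1°). The total great-circle distance is δ·R ≈ 1.695 × 3440 ≈ 5829 nmi, so the target fraction is f = 5000/5829 ≈ 0.858.
Interpolate at f ≈ 0.858 with slerp weights a = sin((1−f)δ)/sin δ ≈ 0.241, b = sin(fδ)/sin δ ≈ 1.001.
p = a·p₁ + b·p₂ ≈ (-0.233, -0.300, -0.925); φ = arcsin(p_z) ≈ -67.65°, λ = atan2(p_y, p_x) ≈ -127.86°.

≈ lat 68°S, lon 128°W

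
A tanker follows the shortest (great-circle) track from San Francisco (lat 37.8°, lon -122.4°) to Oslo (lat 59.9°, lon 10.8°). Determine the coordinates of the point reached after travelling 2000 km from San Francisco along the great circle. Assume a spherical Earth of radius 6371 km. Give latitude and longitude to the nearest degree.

≈ lat 54°, lon -111°

Write both endpoints as unit vectors p₁, p₂ with components (cos φ cos λ, cos φ sin λ, sin φ).
The central angle between the endpoints is δ = arccos(p₁·p₂) ≈ 1.309 rad (75.0°). The total great-circle distance is δ·R ≈ 1.309 × 6371 ≈ 8338 km, so the target fraction is f = 2000/8338 ≈ 0.240.
Interpolate at f ≈ 0.240 with slerp weights a = sin((1−f)δ)/sin δ ≈ 0.868, b = sin(fδ)/sin δ ≈ 0.320.
p = a·p₁ + b·p₂ ≈ (-0.210, -0.549, 0.809); φ = arcsin(p_z) ≈ 53.98°, λ = atan2(p_y, p_x) ≈ -110.94°.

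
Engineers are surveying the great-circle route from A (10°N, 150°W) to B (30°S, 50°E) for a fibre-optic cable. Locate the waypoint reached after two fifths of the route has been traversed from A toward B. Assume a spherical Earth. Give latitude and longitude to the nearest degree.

From cos δ = sin φ₁ sin φ₂ + cos φ₁ cos φ₂ cos Δλ, the central angle is δ ≈ 2.664 rad (152.7°).
Interpolate at f = 2/5 with slerp weights a = sin((1−f)δ)/sin δ ≈ 2.176, b = sin(fδ)/sin δ ≈ 1.905.
p = a·p₁ + b·p₂ ≈ (-0.795, 0.192, -0.575); φ = arcsin(p_z) ≈ -35.08°, λ = atan2(p_y, p_x) ≈ 166.40°.

≈ (35°S, 166°E)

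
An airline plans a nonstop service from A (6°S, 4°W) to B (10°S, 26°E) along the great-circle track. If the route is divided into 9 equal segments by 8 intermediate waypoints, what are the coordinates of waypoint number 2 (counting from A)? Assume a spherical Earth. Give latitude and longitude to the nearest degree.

Write both endpoints as unit vectors p₁, p₂ with components (cos φ cos λ, cos φ sin λ, sin φ).
The central angle between the endpoints is δ = arccos(p₁·p₂) ≈ 0.523 rad (30.0°).
Interpolate at f = 2/9 with slerp weights a = sin((1−f)δ)/sin δ ≈ 0.792, b = sin(fδ)/sin δ ≈ 0.232.
p = a·p₁ + b·p₂ ≈ (0.991, 0.045, -0.123); φ = arcsin(p_z) ≈ -7.07°, λ = atan2(p_y, p_x) ≈ 2.61°.

≈ (7°S, 3°E)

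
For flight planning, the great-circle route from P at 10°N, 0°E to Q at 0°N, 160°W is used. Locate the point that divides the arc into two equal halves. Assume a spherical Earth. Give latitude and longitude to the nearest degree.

Convert each endpoint to a unit vector on the sphere (x = cos φ cos λ, y = cos φ sin λ, z = sin φ).
The central angle between the endpoints is δ = arccos(p₁·p₂) ≈ 2.753 rad (157.7°).
Interpolate at f = 1/2 with slerp weights a = sin((1−f)δ)/sin δ ≈ 2.589, b = sin(fδ)/sin δ ≈ 2.589.
p = a·p₁ + b·p₂ ≈ (0.117, -0.886, 0.450); φ = arcsin(p_z) ≈ 26.72°, λ = atan2(p_y, p_x) ≈ -82.49°.

≈ 27°N, 82°W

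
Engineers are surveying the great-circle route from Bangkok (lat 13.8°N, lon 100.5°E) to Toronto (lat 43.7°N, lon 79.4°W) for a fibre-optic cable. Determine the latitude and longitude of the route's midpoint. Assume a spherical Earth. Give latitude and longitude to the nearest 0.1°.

From cos δ = sin φ₁ sin φ₂ + cos φ₁ cos φ₂ cos Δλ, the central angle is δ ≈ 2.138 rad (122.5°).
Interpolate at f = 1/2 with slerp weights a = sin((1−f)δ)/sin δ ≈ 1.040, b = sin(fδ)/sin δ ≈ 1.040.
p = a·p₁ + b·p₂ ≈ (-0.046, 0.254, 0.966); φ = arcsin(p_z) ≈ 75.05°, λ = atan2(p_y, p_x) ≈ 100.21°.

≈ lat 75.0°N, lon 100.2°E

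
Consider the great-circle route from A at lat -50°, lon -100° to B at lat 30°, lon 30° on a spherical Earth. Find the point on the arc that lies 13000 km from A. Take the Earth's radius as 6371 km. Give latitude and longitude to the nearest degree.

The haversine formula gives a central angle δ ≈ 2.405 rad (137.8°) between the endpoints. The total great-circle distance is δ·R ≈ 2.405 × 6371 ≈ 15323 km, so the target fraction is f = 13000/15323 ≈ 0.848.
Interpolate at f ≈ 0.848 with slerp weights a = sin((1−f)δ)/sin δ ≈ 0.531, b = sin(fδ)/sin δ ≈ 1.328.
p = a·p₁ + b·p₂ ≈ (0.936, 0.239, 0.257); φ = arcsin(p_z) ≈ 14.90°, λ = atan2(p_y, p_x) ≈ 14.31°.

≈ lat 15°, lon 14°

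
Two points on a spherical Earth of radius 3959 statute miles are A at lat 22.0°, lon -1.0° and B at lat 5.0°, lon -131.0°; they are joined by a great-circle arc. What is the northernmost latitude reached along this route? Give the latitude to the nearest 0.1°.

≈ 31.3°

The great circle lies in the plane with unit normal n̂ = (p₁ × p₂)/|p₁ × p₂|.
Here n̂_z ≈ -0.855; the vertex latitude is φ_max = arccos|n̂_z| ≈ 31.3°.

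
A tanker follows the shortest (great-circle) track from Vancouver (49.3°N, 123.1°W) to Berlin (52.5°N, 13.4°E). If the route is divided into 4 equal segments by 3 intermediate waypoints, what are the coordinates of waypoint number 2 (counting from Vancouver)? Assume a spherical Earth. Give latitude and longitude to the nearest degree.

Write both endpoints as unit vectors p₁, p₂ with components (cos φ cos λ, cos φ sin λ, sin φ).
The central angle between the endpoints is δ = arccos(p₁·p₂) ≈ 1.252 rad (71.7°).
Interpolate at f = 2/4 with slerp weights a = sin((1−f)δ)/sin δ ≈ 0.617, b = sin(fδ)/sin δ ≈ 0.617.
p = a·p₁ + b·p₂ ≈ (0.146, -0.250, 0.957); φ = arcsin(p_z) ≈ 73.18°, λ = atan2(p_y, p_x) ≈ -59.77°.

≈ 73°N, 60°W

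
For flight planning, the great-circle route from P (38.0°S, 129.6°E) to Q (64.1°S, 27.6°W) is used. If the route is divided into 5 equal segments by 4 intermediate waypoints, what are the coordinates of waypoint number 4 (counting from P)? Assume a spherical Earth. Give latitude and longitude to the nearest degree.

From cos δ = sin φ₁ sin φ₂ + cos φ₁ cos φ₂ cos Δλ, the central angle is δ ≈ 1.332 rad (76.3°).
Interpolate at f = 4/5 with slerp weights a = sin((1−f)δ)/sin δ ≈ 0.271, b = sin(fδ)/sin δ ≈ 0.901.
p = a·p₁ + b·p₂ ≈ (0.213, -0.018, -0.977); φ = arcsin(p_z) ≈ -77.69°, λ = atan2(p_y, p_x) ≈ -4.77°.

≈ (78°S, 5°W)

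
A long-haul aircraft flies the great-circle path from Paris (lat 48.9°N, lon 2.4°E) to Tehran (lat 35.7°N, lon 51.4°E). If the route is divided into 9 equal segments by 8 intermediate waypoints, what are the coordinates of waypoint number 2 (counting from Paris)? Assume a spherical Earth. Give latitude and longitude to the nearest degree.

Convert each endpoint to a unit vector on the sphere (x = cos φ cos λ, y = cos φ sin λ, z = sin φ).
The central angle between the endpoints is δ = arccos(p₁·p₂) ≈ 0.660 rad (37.8°).
Interpolate at f = 2/9 with slerp weights a = sin((1−f)δ)/sin δ ≈ 0.801, b = sin(fδ)/sin δ ≈ 0.238.
p = a·p₁ + b·p₂ ≈ (0.647, 0.173, 0.743); φ = arcsin(p_z) ≈ 47.96°, λ = atan2(p_y, p_x) ≈ 15.00°.

≈ lat 48°N, lon 15°E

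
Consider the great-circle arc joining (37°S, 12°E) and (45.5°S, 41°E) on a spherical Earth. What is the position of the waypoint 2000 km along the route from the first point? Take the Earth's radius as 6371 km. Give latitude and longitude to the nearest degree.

≈ (44°S, 34°E)

From cos δ = sin φ₁ sin φ₂ + cos φ₁ cos φ₂ cos Δλ, the central angle is δ ≈ 0.406 rad (23.2°). The total great-circle distance is δ·R ≈ 0.406 × 6371 ≈ 2585 km, so the target fraction is f = 2000/2585 ≈ 0.774.
Interpolate at f ≈ 0.774 with slerp weights a = sin((1−f)δ)/sin δ ≈ 0.232, b = sin(fδ)/sin δ ≈ 0.782.
p = a·p₁ + b·p₂ ≈ (0.595, 0.398, -0.698); φ = arcsin(p_z) ≈ -44.25°, λ = atan2(p_y, p_x) ≈ 33.79°.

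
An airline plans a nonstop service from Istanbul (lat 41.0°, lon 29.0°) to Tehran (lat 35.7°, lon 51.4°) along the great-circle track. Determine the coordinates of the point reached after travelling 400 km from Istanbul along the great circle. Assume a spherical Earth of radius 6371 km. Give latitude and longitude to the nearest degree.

Convert each endpoint to a unit vector on the sphere (x = cos φ cos λ, y = cos φ sin λ, z = sin φ).
The central angle between the endpoints is δ = arccos(p₁·p₂) ≈ 0.319 rad (18.3°). The total great-circle distance is δ·R ≈ 0.319 × 6371 ≈ 2034 km, so the target fraction is f = 400/2034 ≈ 0.197.
Interpolate at f ≈ 0.197 with slerp weights a = sin((1−f)δ)/sin δ ≈ 0.808, b = sin(fδ)/sin δ ≈ 0.200.
p = a·p₁ + b·p₂ ≈ (0.635, 0.423, 0.647); φ = arcsin(p_z) ≈ 40.31°, λ = atan2(p_y, p_x) ≈ 33.65°.

≈ lat 40°, lon 34°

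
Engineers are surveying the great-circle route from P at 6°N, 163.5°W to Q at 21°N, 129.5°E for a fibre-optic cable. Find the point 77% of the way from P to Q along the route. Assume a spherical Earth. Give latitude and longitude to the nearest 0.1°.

The haversine formula gives a central angle δ ≈ 1.159 rad (66.4°) between the endpoints.
Interpolate at f = 0.77 with slerp weights a = sin((1−f)δ)/sin δ ≈ 0.287, b = sin(fδ)/sin δ ≈ 0.850.
p = a·p₁ + b·p₂ ≈ (-0.779, 0.531, 0.335); φ = arcsin(p_z) ≈ 19.54°, λ = atan2(p_y, p_x) ≈ 145.72°.

≈ 19.5°N, 145.7°E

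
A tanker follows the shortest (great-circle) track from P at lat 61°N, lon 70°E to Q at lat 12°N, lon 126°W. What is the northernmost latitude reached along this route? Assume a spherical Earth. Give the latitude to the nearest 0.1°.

The great circle lies in the plane with unit normal n̂ = (p₁ × p₂)/|p₁ × p₂|.
Here n̂_z ≈ +0.136; the vertex latitude is φ_max = arccos|n̂_z| ≈ 82.2°.
Check via Clairaut: cos φ_max = |cos φ₁| · sin C = cos(61.0°)·sin(16.3°) ≈ 0.136, again giving ≈ 82.2°.

≈ 82.2°N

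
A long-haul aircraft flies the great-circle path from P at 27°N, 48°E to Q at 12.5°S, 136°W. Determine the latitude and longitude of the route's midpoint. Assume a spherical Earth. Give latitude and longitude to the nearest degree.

≈ 66°N, 171°W

From cos δ = sin φ₁ sin φ₂ + cos φ₁ cos φ₂ cos Δλ, the central angle is δ ≈ 2.880 rad (165.0°).
Interpolate at f = 1/2 with slerp weights a = sin((1−f)δ)/sin δ ≈ 3.836, b = sin(fδ)/sin δ ≈ 3.836.
p = a·p₁ + b·p₂ ≈ (-0.407, -0.062, 0.911); φ = arcsin(p_z) ≈ 65.69°, λ = atan2(p_y, p_x) ≈ -171.40°.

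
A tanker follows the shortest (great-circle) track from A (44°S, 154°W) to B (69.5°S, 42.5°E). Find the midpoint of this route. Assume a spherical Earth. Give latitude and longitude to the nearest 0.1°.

≈ (76.3°S, 168.5°W)

Convert each endpoint to a unit vector on the sphere (x = cos φ cos λ, y = cos φ sin λ, z = sin φ).
The central angle between the endpoints is δ = arccos(p₁·p₂) ≈ 1.149 rad (65.9°).
Interpolate at f = 1/2 with slerp weights a = sin((1−f)δ)/sin δ ≈ 0.596, b = sin(fδ)/sin δ ≈ 0.596.
p = a·p₁ + b·p₂ ≈ (-0.231, -0.047, -0.972); φ = arcsin(p_z) ≈ -76.35°, λ = atan2(p_y, p_x) ≈ -168.54°.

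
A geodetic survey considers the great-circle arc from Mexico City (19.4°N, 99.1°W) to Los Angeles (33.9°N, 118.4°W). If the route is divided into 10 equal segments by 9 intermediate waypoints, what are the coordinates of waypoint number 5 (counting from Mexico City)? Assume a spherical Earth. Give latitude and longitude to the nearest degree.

≈ 27°N, 108°W

Write both endpoints as unit vectors p₁, p₂ with components (cos φ cos λ, cos φ sin λ, sin φ).
The central angle between the endpoints is δ = arccos(p₁·p₂) ≈ 0.392 rad (22.5°).
Interpolate at f = 5/10 with slerp weights a = sin((1−f)δ)/sin δ ≈ 0.510, b = sin(fδ)/sin δ ≈ 0.510.
p = a·p₁ + b·p₂ ≈ (-0.277, -0.847, 0.454); φ = arcsin(p_z) ≈ 26.98°, λ = atan2(p_y, p_x) ≈ -108.13°.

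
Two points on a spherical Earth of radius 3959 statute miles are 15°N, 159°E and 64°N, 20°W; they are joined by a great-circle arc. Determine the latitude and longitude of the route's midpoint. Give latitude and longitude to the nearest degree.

≈ 65°N, 158°E

Convert each endpoint to a unit vector on the sphere (x = cos φ cos λ, y = cos φ sin λ, z = sin φ).
The central angle between the endpoints is δ = arccos(p₁·p₂) ≈ 1.763 rad (101.0°).
Interpolate at f = 1/2 with slerp weights a = sin((1−f)δ)/sin δ ≈ 0.786, b = sin(fδ)/sin δ ≈ 0.786.
p = a·p₁ + b·p₂ ≈ (-0.385, 0.154, 0.910); φ = arcsin(p_z) ≈ 65.49°, λ = atan2(p_y, p_x) ≈ 158.17°.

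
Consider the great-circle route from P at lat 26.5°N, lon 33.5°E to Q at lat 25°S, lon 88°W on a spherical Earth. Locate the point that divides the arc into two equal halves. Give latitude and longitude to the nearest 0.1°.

Write both endpoints as unit vectors p₁, p₂ with components (cos φ cos λ, cos φ sin λ, sin φ).
The central angle between the endpoints is δ = arccos(p₁·p₂) ≈ 2.230 rad (127.8°).
Interpolate at f = 1/2 with slerp weights a = sin((1−f)δ)/sin δ ≈ 1.136, b = sin(fδ)/sin δ ≈ 1.136.
p = a·p₁ + b·p₂ ≈ (0.883, -0.468, 0.027); φ = arcsin(p_z) ≈ 1.53°, λ = atan2(p_y, p_x) ≈ -27.90°.

≈ lat 1.5°N, lon 27.9°W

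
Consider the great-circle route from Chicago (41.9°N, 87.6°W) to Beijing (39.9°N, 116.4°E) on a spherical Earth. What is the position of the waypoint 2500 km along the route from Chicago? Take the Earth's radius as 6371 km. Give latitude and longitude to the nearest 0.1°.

Convert each endpoint to a unit vector on the sphere (x = cos φ cos λ, y = cos φ sin λ, z = sin φ).
The central angle between the endpoints is δ = arccos(p₁·p₂) ≈ 1.664 rad (95.4°). The total great-circle distance is δ·R ≈ 1.664 × 6371 ≈ 10603 km, so the target fraction is f = 2500/10603 ≈ 0.236.
Interpolate at f ≈ 0.236 with slerp weights a = sin((1−f)δ)/sin δ ≈ 0.960, b = sin(fδ)/sin δ ≈ 0.384.
p = a·p₁ + b·p₂ ≈ (-0.101, -0.450, 0.887); φ = arcsin(p_z) ≈ 62.54°, λ = atan2(p_y, p_x) ≈ -102.67°.

≈ (62.5°N, 102.7°W)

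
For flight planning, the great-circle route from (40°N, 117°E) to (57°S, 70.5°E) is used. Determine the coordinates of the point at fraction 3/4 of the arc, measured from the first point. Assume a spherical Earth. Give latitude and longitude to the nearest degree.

Write both endpoints as unit vectors p₁, p₂ with components (cos φ cos λ, cos φ sin λ, sin φ).
The central angle between the endpoints is δ = arccos(p₁·p₂) ≈ 1.825 rad (104.6°).
Interpolate at f = 3/4 with slerp weights a = sin((1−f)δ)/sin δ ≈ 0.455, b = sin(fδ)/sin δ ≈ 1.012.
p = a·p₁ + b·p₂ ≈ (0.026, 0.831, -0.556); φ = arcsin(p_z) ≈ -33.80°, λ = atan2(p_y, p_x) ≈ 88.23°.

≈ (34°S, 88°E)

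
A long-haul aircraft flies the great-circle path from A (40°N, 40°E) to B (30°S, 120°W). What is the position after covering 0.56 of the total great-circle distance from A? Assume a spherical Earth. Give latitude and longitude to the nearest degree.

From cos δ = sin φ₁ sin φ₂ + cos φ₁ cos φ₂ cos Δλ, the central angle is δ ≈ 2.808 rad (160.9°).
Interpolate at f = 0.56 with slerp weights a = sin((1−f)δ)/sin δ ≈ 2.882, b = sin(fδ)/sin δ ≈ 3.052.
p = a·p₁ + b·p₂ ≈ (0.370, -0.870, 0.326); φ = arcsin(p_z) ≈ 19.06°, λ = atan2(p_y, p_x) ≈ -66.98°.

≈ (19°N, 67°W)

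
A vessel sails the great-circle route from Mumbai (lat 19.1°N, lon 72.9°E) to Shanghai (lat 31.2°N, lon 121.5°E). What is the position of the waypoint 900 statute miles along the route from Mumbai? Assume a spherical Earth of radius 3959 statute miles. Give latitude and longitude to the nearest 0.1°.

≈ lat 24.2°N, lon 85.8°E

Convert each endpoint to a unit vector on the sphere (x = cos φ cos λ, y = cos φ sin λ, z = sin φ).
The central angle between the endpoints is δ = arccos(p₁·p₂) ≈ 0.790 rad (45.2°). The total great-circle distance is δ·R ≈ 0.790 × 3959 ≈ 3127 mi, so the target fraction is f = 900/3127 ≈ 0.288.
Interpolate at f ≈ 0.288 with slerp weights a = sin((1−f)δ)/sin δ ≈ 0.751, b = sin(fδ)/sin δ ≈ 0.317.
p = a·p₁ + b·p₂ ≈ (0.067, 0.910, 0.410); φ = arcsin(p_z) ≈ 24.21°, λ = atan2(p_y, p_x) ≈ 85.80°.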